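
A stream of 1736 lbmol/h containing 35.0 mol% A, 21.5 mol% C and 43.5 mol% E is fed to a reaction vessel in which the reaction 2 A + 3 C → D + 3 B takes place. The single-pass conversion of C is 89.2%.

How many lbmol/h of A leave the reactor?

386 lbmol/h

C reacted = 0.892 × 373.2 = 332.9 lbmol/h; ν_C = −3, so ξ = 332.9/3 = 111 lbmol/h.
Outlet amounts (n = n₀ + ν ξ):
  A: 607.6 − 2(111) = 385.6
  C: 373.2 − 3(111) = 40.31
  D: 0 + 1(111) = 111
  B: 0 + 3(111) = 332.9
  E: 755.2 (inert)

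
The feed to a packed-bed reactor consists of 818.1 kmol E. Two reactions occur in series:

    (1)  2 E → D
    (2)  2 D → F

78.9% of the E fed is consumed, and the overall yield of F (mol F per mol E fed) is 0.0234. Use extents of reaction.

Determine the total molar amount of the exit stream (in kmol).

476 kmol

Conversion of E: E consumed = 2ξ₁ = 0.789 × 818.1 → ξ₁ = 322.7 kmol.
Yield of F: 1ξ₂ / 818.1 = 0.0234 → ξ₂ = 19.14 kmol.
Outlet amounts (n = n₀ + Σ ν·ξ):
  E: 818.1 − 2(322.7) = 172.6
  D: 0 + 1(322.7) − 2(19.14) = 284.5
  F: 0 + 1(19.14) = 19.14
Total out = 172.6 + 284.5 + 19.14 = 476.2 kmol.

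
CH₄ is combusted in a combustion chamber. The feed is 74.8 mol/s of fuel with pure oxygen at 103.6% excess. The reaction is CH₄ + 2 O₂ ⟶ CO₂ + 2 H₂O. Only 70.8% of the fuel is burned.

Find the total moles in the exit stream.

379 mol/s

Stoichiometric O₂ = 2 × 74.8 = 149.6 mol/s; O₂ fed = 149.6 × 2.036 = 304.6 mol/s.
Fuel reacted = 0.708 × 74.8 → ξ = 52.96 mol/s.
Outlet (n = n₀ + ν ξ):
  CH₄: 74.8 − 1(52.96) = 21.84
  O₂: 304.6 − 2(52.96) = 198.7
  CO₂: 0 + 1(52.96) = 52.96
  H₂O: 0 + 2(52.96) = 105.9
Total out = 21.84 + 198.7 + 52.96 + 105.9 = 379.4 mol/s.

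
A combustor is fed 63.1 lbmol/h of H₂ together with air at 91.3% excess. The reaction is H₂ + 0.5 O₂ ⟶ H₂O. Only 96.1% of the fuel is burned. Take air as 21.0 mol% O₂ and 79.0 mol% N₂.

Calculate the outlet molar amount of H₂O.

60.6 lbmol/h

Stoichiometric O₂ = 0.5 × 63.1 = 31.55 lbmol/h; O₂ fed = 31.55 × 1.913 = 60.36 lbmol/h.
N₂ fed = 60.36 × 79/21 = 227.1 lbmol/h.
Fuel reacted = 0.961 × 63.1 → ξ = 60.64 lbmol/h.
Outlet (n = n₀ + ν ξ):
  H₂: 63.1 − 1(60.64) = 2.461
  O₂: 60.36 − 0.5(60.64) = 30.04
  N₂: 227.1 (inert)
  H₂O: 0 + 1(60.64) = 60.64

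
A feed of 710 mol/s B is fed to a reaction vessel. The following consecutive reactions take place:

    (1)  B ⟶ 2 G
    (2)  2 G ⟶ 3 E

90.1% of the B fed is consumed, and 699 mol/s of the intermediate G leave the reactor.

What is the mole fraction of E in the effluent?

0.531

Conversion of B: B consumed = 1ξ₁ = 0.901 × 710 → ξ₁ = 639.7 mol/s.
G balance: n_G = 0 + 2ξ₁ − 2ξ₂ = 699 → ξ₂ = (2·639.7 − 699)/2 = 290.2 mol/s.
Outlet amounts (n = n₀ + Σ ν·ξ):
  B: 710 − 1(639.7) = 70.29
  G: 0 + 2(639.7) − 2(290.2) = 699
  E: 0 + 3(290.2) = 870.6
Total out = 1640 mol/s; y_E = 870.6 / 1640 = 0.5309.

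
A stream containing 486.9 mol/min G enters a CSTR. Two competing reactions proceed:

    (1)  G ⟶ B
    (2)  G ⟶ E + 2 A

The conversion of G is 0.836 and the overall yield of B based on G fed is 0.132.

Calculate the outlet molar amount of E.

343 mol/min

Yield of B: 1ξ₁ / 486.9 = 0.132 → ξ₁ = 64.27 mol/min.
Conversion of G: 1ξ₁ + 1ξ₂ = 0.836 × 486.9 = 407 → ξ₂ = 342.8 mol/min.
Outlet amounts (n = n₀ + Σ ν·ξ):
  G: 486.9 − 1(64.27) − 1(342.8) = 79.85
  B: 0 + 1(64.27) = 64.27
  E: 0 + 1(342.8) = 342.8
  A: 0 + 2(342.8) = 685.6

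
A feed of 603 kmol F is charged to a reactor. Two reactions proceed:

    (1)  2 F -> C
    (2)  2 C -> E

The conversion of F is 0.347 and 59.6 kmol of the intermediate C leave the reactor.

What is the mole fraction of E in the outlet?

Conversion of F: F consumed = 2ξ₁ = 0.347 × 603 → ξ₁ = 104.6 kmol.
C balance: n_C = 0 + 1ξ₁ − 2ξ₂ = 59.6 → ξ₂ = (1·104.6 − 59.6)/2 = 22.51 kmol.
Outlet amounts (n = n₀ + Σ ν·ξ):
  F: 603 − 2(104.6) = 393.8
  C: 0 + 1(104.6) − 2(22.51) = 59.6
  E: 0 + 1(22.51) = 22.51
Total out = 475.9 kmol; y_E = 22.51 / 475.9 = 0.0473.

0.0473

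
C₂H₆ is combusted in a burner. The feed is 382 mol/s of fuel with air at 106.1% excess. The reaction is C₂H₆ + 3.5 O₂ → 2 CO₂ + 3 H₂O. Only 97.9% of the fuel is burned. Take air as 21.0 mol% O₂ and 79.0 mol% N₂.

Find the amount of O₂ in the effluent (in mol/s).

Stoichiometric O₂ = 3.5 × 382 = 1337 mol/s; O₂ fed = 1337 × 2.061 = 2756 mol/s.
N₂ fed = 2756 × 79/21 = 10370 mol/s.
Fuel reacted = 0.979 × 382 → ξ = 374 mol/s.
Outlet (n = n₀ + ν ξ):
  C₂H₆: 382 − 1(374) = 8.022
  O₂: 2756 − 3.5(374) = 1447
  N₂: 10370 (inert)
  CO₂: 0 + 2(374) = 748
  H₂O: 0 + 3(374) = 1122

1450 mol/s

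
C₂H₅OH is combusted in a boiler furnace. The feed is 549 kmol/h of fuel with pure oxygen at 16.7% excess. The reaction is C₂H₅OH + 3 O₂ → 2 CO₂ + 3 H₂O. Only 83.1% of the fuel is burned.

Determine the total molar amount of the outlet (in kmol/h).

Stoichiometric O₂ = 3 × 549 = 1647 kmol/h; O₂ fed = 1647 × 1.167 = 1922 kmol/h.
Fuel reacted = 0.831 × 549 → ξ = 456.2 kmol/h.
Outlet (n = n₀ + ν ξ):
  C₂H₅OH: 549 − 1(456.2) = 92.78
  O₂: 1922 − 3(456.2) = 553.4
  CO₂: 0 + 2(456.2) = 912.4
  H₂O: 0 + 3(456.2) = 1369
Total out = 92.78 + 553.4 + 912.4 + 1369 = 2927 kmol/h.

2930 kmol/h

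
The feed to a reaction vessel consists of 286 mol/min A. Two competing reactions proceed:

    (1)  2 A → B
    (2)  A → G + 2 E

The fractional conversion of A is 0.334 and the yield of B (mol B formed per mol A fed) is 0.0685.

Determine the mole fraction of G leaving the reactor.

0.149

Yield of B: 1ξ₁ / 286 = 0.0685 → ξ₁ = 19.59 mol/min.
Conversion of A: 2ξ₁ + 1ξ₂ = 0.334 × 286 = 95.52 → ξ₂ = 56.34 mol/min.
Outlet amounts (n = n₀ + Σ ν·ξ):
  A: 286 − 2(19.59) − 1(56.34) = 190.5
  B: 0 + 1(19.59) = 19.59
  G: 0 + 1(56.34) = 56.34
  E: 0 + 2(56.34) = 112.7
Total out = 379.1 mol/min; y_G = 56.34 / 379.1 = 0.1486.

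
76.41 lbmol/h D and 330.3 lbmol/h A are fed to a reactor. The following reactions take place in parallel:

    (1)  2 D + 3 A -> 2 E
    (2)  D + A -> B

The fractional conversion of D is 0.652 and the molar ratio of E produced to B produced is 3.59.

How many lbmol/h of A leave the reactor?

261 lbmol/h

Conversion of D: D consumed = 0.652 × 76.41 = 49.82 lbmol/h = 2ξ₁ + 1ξ₂.
Selectivity: 2ξ₁ / (1ξ₂) = 3.59 → ξ₁ = 1.795 ξ₂.
Substitute: (2·1.795 + 1) ξ₂ = 49.82 → ξ₂ = 10.85 lbmol/h, ξ₁ = 19.48 lbmol/h.
Outlet amounts (n = n₀ + Σ ν·ξ):
  D: 76.41 − 2(19.48) − 1(10.85) = 26.59
  A: 330.3 − 3(19.48) − 1(10.85) = 261
  E: 0 + 2(19.48) = 38.97
  B: 0 + 1(10.85) = 10.85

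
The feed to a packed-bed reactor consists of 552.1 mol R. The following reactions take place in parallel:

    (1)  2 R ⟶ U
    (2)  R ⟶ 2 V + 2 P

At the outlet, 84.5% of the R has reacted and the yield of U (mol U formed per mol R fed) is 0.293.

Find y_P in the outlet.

0.349

Yield of U: 1ξ₁ / 552.1 = 0.293 → ξ₁ = 161.8 mol.
Conversion of R: 2ξ₁ + 1ξ₂ = 0.845 × 552.1 = 466.5 → ξ₂ = 143 mol.
Outlet amounts (n = n₀ + Σ ν·ξ):
  R: 552.1 − 2(161.8) − 1(143) = 85.58
  U: 0 + 1(161.8) = 161.8
  V: 0 + 2(143) = 286
  P: 0 + 2(143) = 286
Total out = 819.3 mol; y_P = 286 / 819.3 = 0.3491.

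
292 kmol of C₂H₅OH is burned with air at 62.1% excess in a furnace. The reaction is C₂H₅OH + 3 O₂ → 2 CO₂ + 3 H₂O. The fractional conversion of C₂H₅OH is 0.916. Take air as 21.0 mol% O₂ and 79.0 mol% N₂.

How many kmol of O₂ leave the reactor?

Stoichiometric O₂ = 3 × 292 = 876 kmol; O₂ fed = 876 × 1.621 = 1420 kmol.
N₂ fed = 1420 × 79/21 = 5342 kmol.
Fuel reacted = 0.916 × 292 → ξ = 267.5 kmol.
Outlet (n = n₀ + ν ξ):
  C₂H₅OH: 292 − 1(267.5) = 24.53
  O₂: 1420 − 3(267.5) = 617.6
  N₂: 5342 (inert)
  CO₂: 0 + 2(267.5) = 534.9
  H₂O: 0 + 3(267.5) = 802.4

618 kmol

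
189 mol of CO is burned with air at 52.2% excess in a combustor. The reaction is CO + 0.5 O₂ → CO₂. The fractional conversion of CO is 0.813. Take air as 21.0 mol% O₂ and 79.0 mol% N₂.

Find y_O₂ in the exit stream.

Stoichiometric O₂ = 0.5 × 189 = 94.5 mol; O₂ fed = 94.5 × 1.522 = 143.8 mol.
N₂ fed = 143.8 × 79/21 = 541.1 mol.
Fuel reacted = 0.813 × 189 → ξ = 153.7 mol.
Outlet (n = n₀ + ν ξ):
  CO: 189 − 1(153.7) = 35.34
  O₂: 143.8 − 0.5(153.7) = 67
  N₂: 541.1 (inert)
  CO₂: 0 + 1(153.7) = 153.7
Total out = 797.1 mol; y_O₂ = 67 / 797.1 = 0.08406.

0.0841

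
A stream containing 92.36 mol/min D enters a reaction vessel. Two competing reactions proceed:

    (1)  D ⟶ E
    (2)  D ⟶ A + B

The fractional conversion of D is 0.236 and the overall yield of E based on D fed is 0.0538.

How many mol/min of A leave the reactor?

Yield of E: 1ξ₁ / 92.36 = 0.0538 → ξ₁ = 4.969 mol/min.
Conversion of D: 1ξ₁ + 1ξ₂ = 0.236 × 92.36 = 21.8 → ξ₂ = 16.83 mol/min.
Outlet amounts (n = n₀ + Σ ν·ξ):
  D: 92.36 − 1(4.969) − 1(16.83) = 70.56
  E: 0 + 1(4.969) = 4.969
  A: 0 + 1(16.83) = 16.83
  B: 0 + 1(16.83) = 16.83

16.8 mol/min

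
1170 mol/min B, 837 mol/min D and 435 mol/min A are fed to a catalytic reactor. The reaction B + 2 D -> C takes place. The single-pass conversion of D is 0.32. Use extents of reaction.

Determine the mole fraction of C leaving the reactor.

0.0616

D reacted = 0.32 × 837 = 267.8 mol/min; ν_D = −2, so ξ = 267.8/2 = 133.9 mol/min.
Outlet amounts (n = n₀ + ν ξ):
  B: 1170 − 1(133.9) = 1036
  D: 837 − 2(133.9) = 569.2
  C: 0 + 1(133.9) = 133.9
  A: 435 (inert)
Total out = 2174 mol/min; y_C = 133.9 / 2174 = 0.0616.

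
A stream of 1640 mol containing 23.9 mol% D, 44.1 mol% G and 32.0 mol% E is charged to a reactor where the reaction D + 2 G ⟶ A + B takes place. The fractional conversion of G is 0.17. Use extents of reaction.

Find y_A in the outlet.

G reacted = 0.17 × 723.2 = 123 mol; ν_G = −2, so ξ = 123/2 = 61.48 mol.
Outlet amounts (n = n₀ + ν ξ):
  D: 392 − 1(61.48) = 330.5
  G: 723.2 − 2(61.48) = 600.3
  A: 0 + 1(61.48) = 61.48
  B: 0 + 1(61.48) = 61.48
  E: 524.8 (inert)
Total out = 1579 mol; y_A = 61.48 / 1579 = 0.03894.

0.0389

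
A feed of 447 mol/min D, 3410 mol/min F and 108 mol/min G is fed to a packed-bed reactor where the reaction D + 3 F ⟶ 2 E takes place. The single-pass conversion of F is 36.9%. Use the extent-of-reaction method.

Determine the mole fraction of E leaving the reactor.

0.268

F reacted = 0.369 × 3410 = 1258 mol/min; ν_F = −3, so ξ = 1258/3 = 419.4 mol/min.
Outlet amounts (n = n₀ + ν ξ):
  D: 447 − 1(419.4) = 27.57
  F: 3410 − 3(419.4) = 2152
  E: 0 + 2(419.4) = 838.9
  G: 108 (inert)
Total out = 3126 mol/min; y_E = 838.9 / 3126 = 0.2683.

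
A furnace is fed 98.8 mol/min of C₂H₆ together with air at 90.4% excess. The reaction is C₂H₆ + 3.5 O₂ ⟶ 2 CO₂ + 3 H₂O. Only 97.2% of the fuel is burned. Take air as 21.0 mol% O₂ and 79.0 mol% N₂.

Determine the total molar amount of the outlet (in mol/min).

3280 mol/min

Stoichiometric O₂ = 3.5 × 98.8 = 345.8 mol/min; O₂ fed = 345.8 × 1.904 = 658.4 mol/min.
N₂ fed = 658.4 × 79/21 = 2477 mol/min.
Fuel reacted = 0.972 × 98.8 → ξ = 96.03 mol/min.
Outlet (n = n₀ + ν ξ):
  C₂H₆: 98.8 − 1(96.03) = 2.766
  O₂: 658.4 − 3.5(96.03) = 322.3
  N₂: 2477 (inert)
  CO₂: 0 + 2(96.03) = 192.1
  H₂O: 0 + 3(96.03) = 288.1
Total out = 2.766 + 322.3 + 2477 + 192.1 + 288.1 = 3282 mol/min.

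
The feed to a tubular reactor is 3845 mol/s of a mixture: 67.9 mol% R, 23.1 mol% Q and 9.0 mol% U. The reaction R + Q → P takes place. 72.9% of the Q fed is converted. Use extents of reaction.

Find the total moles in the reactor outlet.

Q reacted = 0.729 × 888.2 = 647.5 mol/s; ν_Q = −1, so ξ = 647.5/1 = 647.5 mol/s.
Outlet amounts (n = n₀ + ν ξ):
  R: 2611 − 1(647.5) = 1963
  Q: 888.2 − 1(647.5) = 240.7
  P: 0 + 1(647.5) = 647.5
  U: 346.1 (inert)
Total out = 1963 + 240.7 + 647.5 + 346.1 = 3198 mol/s.

3200 mol/s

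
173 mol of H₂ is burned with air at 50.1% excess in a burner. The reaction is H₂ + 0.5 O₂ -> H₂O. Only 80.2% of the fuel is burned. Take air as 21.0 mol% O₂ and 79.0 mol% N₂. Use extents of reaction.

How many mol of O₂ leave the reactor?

Stoichiometric O₂ = 0.5 × 173 = 86.5 mol; O₂ fed = 86.5 × 1.501 = 129.8 mol.
N₂ fed = 129.8 × 79/21 = 488.4 mol.
Fuel reacted = 0.802 × 173 → ξ = 138.7 mol.
Outlet (n = n₀ + ν ξ):
  H₂: 173 − 1(138.7) = 34.25
  O₂: 129.8 − 0.5(138.7) = 60.46
  N₂: 488.4 (inert)
  H₂O: 0 + 1(138.7) = 138.7

60.5 mol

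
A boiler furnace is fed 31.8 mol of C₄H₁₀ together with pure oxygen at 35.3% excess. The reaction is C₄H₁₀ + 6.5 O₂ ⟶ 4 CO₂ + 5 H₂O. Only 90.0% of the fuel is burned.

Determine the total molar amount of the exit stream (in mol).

Stoichiometric O₂ = 6.5 × 31.8 = 206.7 mol; O₂ fed = 206.7 × 1.353 = 279.7 mol.
Fuel reacted = 0.9 × 31.8 → ξ = 28.62 mol.
Outlet (n = n₀ + ν ξ):
  C₄H₁₀: 31.8 − 1(28.62) = 3.18
  O₂: 279.7 − 6.5(28.62) = 93.64
  CO₂: 0 + 4(28.62) = 114.5
  H₂O: 0 + 5(28.62) = 143.1
Total out = 3.18 + 93.64 + 114.5 + 143.1 = 354.4 mol.

354 mol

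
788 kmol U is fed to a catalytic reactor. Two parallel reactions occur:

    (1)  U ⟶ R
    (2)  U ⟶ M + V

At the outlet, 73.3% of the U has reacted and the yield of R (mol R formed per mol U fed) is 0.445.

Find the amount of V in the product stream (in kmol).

227 kmol

Yield of R: 1ξ₁ / 788 = 0.445 → ξ₁ = 350.7 kmol.
Conversion of U: 1ξ₁ + 1ξ₂ = 0.733 × 788 = 577.6 → ξ₂ = 226.9 kmol.
Outlet amounts (n = n₀ + Σ ν·ξ):
  U: 788 − 1(350.7) − 1(226.9) = 210.4
  R: 0 + 1(350.7) = 350.7
  M: 0 + 1(226.9) = 226.9
  V: 0 + 1(226.9) = 226.9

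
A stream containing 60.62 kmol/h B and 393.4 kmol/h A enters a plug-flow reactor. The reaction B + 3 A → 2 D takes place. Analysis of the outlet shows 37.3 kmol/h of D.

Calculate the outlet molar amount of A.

337 kmol/h

For D: n = n₀ + 2ξ → 37.3 = 0 + 2ξ, giving ξ = 18.65 kmol/h.
Outlet amounts (n = n₀ + ν ξ):
  B: 60.62 − 1(18.65) = 41.97
  A: 393.4 − 3(18.65) = 337.4
  D: 0 + 2(18.65) = 37.3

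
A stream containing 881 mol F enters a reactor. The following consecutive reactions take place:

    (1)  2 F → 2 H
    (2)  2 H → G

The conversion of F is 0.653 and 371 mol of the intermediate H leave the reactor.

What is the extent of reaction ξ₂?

ξ₂ = 102 mol

Conversion of F: F consumed = 2ξ₁ = 0.653 × 881 → ξ₁ = 287.6 mol.
H balance: n_H = 0 + 2ξ₁ − 2ξ₂ = 371 → ξ₂ = (2·287.6 − 371)/2 = 102.1 mol.
Outlet amounts (n = n₀ + Σ ν·ξ):
  F: 881 − 2(287.6) = 305.7
  H: 0 + 2(287.6) − 2(102.1) = 371
  G: 0 + 1(102.1) = 102.1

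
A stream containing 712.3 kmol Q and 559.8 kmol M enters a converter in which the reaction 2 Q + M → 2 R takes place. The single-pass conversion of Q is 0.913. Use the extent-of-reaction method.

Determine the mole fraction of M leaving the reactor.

Q reacted = 0.913 × 712.3 = 650.3 kmol; ν_Q = −2, so ξ = 650.3/2 = 325.2 kmol.
Outlet amounts (n = n₀ + ν ξ):
  Q: 712.3 − 2(325.2) = 61.97
  M: 559.8 − 1(325.2) = 234.6
  R: 0 + 2(325.2) = 650.3
Total out = 946.9 kmol; y_M = 234.6 / 946.9 = 0.2478.

0.248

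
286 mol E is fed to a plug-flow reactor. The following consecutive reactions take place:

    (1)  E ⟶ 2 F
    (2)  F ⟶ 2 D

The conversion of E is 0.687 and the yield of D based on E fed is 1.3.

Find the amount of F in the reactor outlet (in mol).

Conversion of E: E consumed = 1ξ₁ = 0.687 × 286 → ξ₁ = 196.5 mol.
Yield of D: 2ξ₂ / 286 = 1.3 → ξ₂ = 185.9 mol.
Outlet amounts (n = n₀ + Σ ν·ξ):
  E: 286 − 1(196.5) = 89.52
  F: 0 + 2(196.5) − 1(185.9) = 207.1
  D: 0 + 2(185.9) = 371.8

207 mol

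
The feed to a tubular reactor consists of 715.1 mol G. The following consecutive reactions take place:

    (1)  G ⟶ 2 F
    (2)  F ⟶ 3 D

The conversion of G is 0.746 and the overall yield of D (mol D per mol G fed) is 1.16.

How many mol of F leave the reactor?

Conversion of G: G consumed = 1ξ₁ = 0.746 × 715.1 → ξ₁ = 533.5 mol.
Yield of D: 3ξ₂ / 715.1 = 1.16 → ξ₂ = 276.5 mol.
Outlet amounts (n = n₀ + Σ ν·ξ):
  G: 715.1 − 1(533.5) = 181.6
  F: 0 + 2(533.5) − 1(276.5) = 790.4
  D: 0 + 3(276.5) = 829.5

790 mol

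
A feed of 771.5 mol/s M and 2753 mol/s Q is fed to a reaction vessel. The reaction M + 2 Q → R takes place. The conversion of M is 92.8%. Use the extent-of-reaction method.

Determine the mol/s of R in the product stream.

M reacted = 0.928 × 771.5 = 716 mol/s; ν_M = −1, so ξ = 716/1 = 716 mol/s.
Outlet amounts (n = n₀ + ν ξ):
  M: 771.5 − 1(716) = 55.55
  Q: 2753 − 2(716) = 1321
  R: 0 + 1(716) = 716

716 mol/s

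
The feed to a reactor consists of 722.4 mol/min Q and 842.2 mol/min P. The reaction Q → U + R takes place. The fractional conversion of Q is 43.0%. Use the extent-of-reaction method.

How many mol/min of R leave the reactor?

Q reacted = 0.43 × 722.4 = 310.6 mol/min; ν_Q = −1, so ξ = 310.6/1 = 310.6 mol/min.
Outlet amounts (n = n₀ + ν ξ):
  Q: 722.4 − 1(310.6) = 411.8
  U: 0 + 1(310.6) = 310.6
  R: 0 + 1(310.6) = 310.6
  P: 842.2 (inert)

311 mol/min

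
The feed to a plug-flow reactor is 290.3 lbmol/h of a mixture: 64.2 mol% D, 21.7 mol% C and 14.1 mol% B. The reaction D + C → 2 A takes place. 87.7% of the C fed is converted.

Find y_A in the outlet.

0.381

C reacted = 0.877 × 63 = 55.25 lbmol/h; ν_C = −1, so ξ = 55.25/1 = 55.25 lbmol/h.
Outlet amounts (n = n₀ + ν ξ):
  D: 186.4 − 1(55.25) = 131.1
  C: 63 − 1(55.25) = 7.748
  A: 0 + 2(55.25) = 110.5
  B: 40.93 (inert)
Total out = 290.3 lbmol/h; y_A = 110.5 / 290.3 = 0.3806.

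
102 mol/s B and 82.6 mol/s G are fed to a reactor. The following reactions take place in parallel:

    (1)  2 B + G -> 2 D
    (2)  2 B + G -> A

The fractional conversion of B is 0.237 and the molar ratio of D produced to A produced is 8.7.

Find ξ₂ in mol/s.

Conversion of B: B consumed = 0.237 × 102 = 24.17 mol/s = 2ξ₁ + 2ξ₂.
Selectivity: 2ξ₁ / (1ξ₂) = 8.7 → ξ₁ = 4.35 ξ₂.
Substitute: (2·4.35 + 2) ξ₂ = 24.17 → ξ₂ = 2.259 mol/s, ξ₁ = 9.828 mol/s.
Outlet amounts (n = n₀ + Σ ν·ξ):
  B: 102 − 2(9.828) − 2(2.259) = 77.83
  G: 82.6 − 1(9.828) − 1(2.259) = 70.51
  D: 0 + 2(9.828) = 19.66
  A: 0 + 1(2.259) = 2.259

ξ₂ = 2.26 mol/s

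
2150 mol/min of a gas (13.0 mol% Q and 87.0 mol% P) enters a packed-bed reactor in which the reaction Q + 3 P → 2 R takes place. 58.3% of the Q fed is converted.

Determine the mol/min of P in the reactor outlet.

1380 mol/min

Q reacted = 0.583 × 279.5 = 162.9 mol/min; ν_Q = −1, so ξ = 162.9/1 = 162.9 mol/min.
Outlet amounts (n = n₀ + ν ξ):
  Q: 279.5 − 1(162.9) = 116.6
  P: 1870 − 3(162.9) = 1382
  R: 0 + 2(162.9) = 325.9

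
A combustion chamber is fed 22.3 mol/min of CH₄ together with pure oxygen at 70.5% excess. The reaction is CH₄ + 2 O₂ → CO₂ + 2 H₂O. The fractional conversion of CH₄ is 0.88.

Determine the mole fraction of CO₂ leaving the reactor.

0.2

Stoichiometric O₂ = 2 × 22.3 = 44.6 mol/min; O₂ fed = 44.6 × 1.705 = 76.04 mol/min.
Fuel reacted = 0.88 × 22.3 → ξ = 19.62 mol/min.
Outlet (n = n₀ + ν ξ):
  CH₄: 22.3 − 1(19.62) = 2.676
  O₂: 76.04 − 2(19.62) = 36.8
  CO₂: 0 + 1(19.62) = 19.62
  H₂O: 0 + 2(19.62) = 39.25
Total out = 98.34 mol/min; y_CO₂ = 19.62 / 98.34 = 0.1995.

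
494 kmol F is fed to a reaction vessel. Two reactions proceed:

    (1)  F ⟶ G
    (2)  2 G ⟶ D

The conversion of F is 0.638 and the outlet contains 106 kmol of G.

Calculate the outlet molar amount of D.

Conversion of F: F consumed = 1ξ₁ = 0.638 × 494 → ξ₁ = 315.2 kmol.
G balance: n_G = 0 + 1ξ₁ − 2ξ₂ = 106 → ξ₂ = (1·315.2 − 106)/2 = 104.6 kmol.
Outlet amounts (n = n₀ + Σ ν·ξ):
  F: 494 − 1(315.2) = 178.8
  G: 0 + 1(315.2) − 2(104.6) = 106
  D: 0 + 1(104.6) = 104.6

105 kmol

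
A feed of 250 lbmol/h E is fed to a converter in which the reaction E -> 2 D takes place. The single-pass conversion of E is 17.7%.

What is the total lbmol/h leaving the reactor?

E reacted = 0.177 × 250 = 44.25 lbmol/h; ν_E = −1, so ξ = 44.25/1 = 44.25 lbmol/h.
Outlet amounts (n = n₀ + ν ξ):
  E: 250 − 1(44.25) = 205.8
  D: 0 + 2(44.25) = 88.5
Total out = 205.8 + 88.5 = 294.2 lbmol/h.

294 lbmol/h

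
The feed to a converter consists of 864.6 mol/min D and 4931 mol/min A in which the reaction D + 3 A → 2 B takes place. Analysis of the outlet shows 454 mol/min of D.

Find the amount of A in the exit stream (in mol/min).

3700 mol/min

For D: n = n₀ − 1ξ → 454 = 864.6 − 1ξ, giving ξ = 410.6 mol/min.
Outlet amounts (n = n₀ + ν ξ):
  D: 864.6 − 1(410.6) = 454
  A: 4931 − 3(410.6) = 3699
  B: 0 + 2(410.6) = 821.2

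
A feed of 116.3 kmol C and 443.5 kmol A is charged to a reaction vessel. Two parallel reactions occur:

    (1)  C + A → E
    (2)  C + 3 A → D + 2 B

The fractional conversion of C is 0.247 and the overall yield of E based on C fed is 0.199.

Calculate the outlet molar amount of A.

Yield of E: 1ξ₁ / 116.3 = 0.199 → ξ₁ = 23.14 kmol.
Conversion of C: 1ξ₁ + 1ξ₂ = 0.247 × 116.3 = 28.73 → ξ₂ = 5.582 kmol.
Outlet amounts (n = n₀ + Σ ν·ξ):
  C: 116.3 − 1(23.14) − 1(5.582) = 87.57
  A: 443.5 − 1(23.14) − 3(5.582) = 403.6
  E: 0 + 1(23.14) = 23.14
  D: 0 + 1(5.582) = 5.582
  B: 0 + 2(5.582) = 11.16

404 kmol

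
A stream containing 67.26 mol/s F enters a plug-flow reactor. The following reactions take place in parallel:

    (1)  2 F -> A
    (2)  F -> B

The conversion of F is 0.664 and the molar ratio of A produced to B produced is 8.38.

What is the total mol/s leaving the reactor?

Conversion of F: F consumed = 0.664 × 67.26 = 44.66 mol/s = 2ξ₁ + 1ξ₂.
Selectivity: 1ξ₁ / (1ξ₂) = 8.38 → ξ₁ = 8.38 ξ₂.
Substitute: (2·8.38 + 1) ξ₂ = 44.66 → ξ₂ = 2.515 mol/s, ξ₁ = 21.07 mol/s.
Outlet amounts (n = n₀ + Σ ν·ξ):
  F: 67.26 − 2(21.07) − 1(2.515) = 22.6
  A: 0 + 1(21.07) = 21.07
  B: 0 + 1(2.515) = 2.515
Total out = 22.6 + 21.07 + 2.515 = 46.19 mol/s.

46.2 mol/s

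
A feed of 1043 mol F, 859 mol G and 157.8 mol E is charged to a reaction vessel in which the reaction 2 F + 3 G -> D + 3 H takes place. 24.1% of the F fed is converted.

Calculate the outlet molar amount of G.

482 mol

F reacted = 0.241 × 1043 = 251.4 mol; ν_F = −2, so ξ = 251.4/2 = 125.7 mol.
Outlet amounts (n = n₀ + ν ξ):
  F: 1043 − 2(125.7) = 791.6
  G: 859 − 3(125.7) = 482
  D: 0 + 1(125.7) = 125.7
  H: 0 + 3(125.7) = 377
  E: 157.8 (inert)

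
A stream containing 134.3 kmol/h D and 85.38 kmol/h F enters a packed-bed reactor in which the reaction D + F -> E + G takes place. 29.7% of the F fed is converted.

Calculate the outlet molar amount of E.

25.4 kmol/h

F reacted = 0.297 × 85.38 = 25.36 kmol/h; ν_F = −1, so ξ = 25.36/1 = 25.36 kmol/h.
Outlet amounts (n = n₀ + ν ξ):
  D: 134.3 − 1(25.36) = 108.9
  F: 85.38 − 1(25.36) = 60.02
  E: 0 + 1(25.36) = 25.36
  G: 0 + 1(25.36) = 25.36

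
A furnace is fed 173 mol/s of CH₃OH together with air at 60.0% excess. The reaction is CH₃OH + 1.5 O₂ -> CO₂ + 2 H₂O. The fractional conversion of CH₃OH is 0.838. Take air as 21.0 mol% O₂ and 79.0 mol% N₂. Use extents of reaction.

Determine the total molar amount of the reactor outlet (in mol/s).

Stoichiometric O₂ = 1.5 × 173 = 259.5 mol/s; O₂ fed = 259.5 × 1.600 = 415.2 mol/s.
N₂ fed = 415.2 × 79/21 = 1562 mol/s.
Fuel reacted = 0.838 × 173 → ξ = 145 mol/s.
Outlet (n = n₀ + ν ξ):
  CH₃OH: 173 − 1(145) = 28.03
  O₂: 415.2 − 1.5(145) = 197.7
  N₂: 1562 (inert)
  CO₂: 0 + 1(145) = 145
  H₂O: 0 + 2(145) = 289.9
Total out = 28.03 + 197.7 + 1562 + 145 + 289.9 = 2223 mol/s.

2220 mol/s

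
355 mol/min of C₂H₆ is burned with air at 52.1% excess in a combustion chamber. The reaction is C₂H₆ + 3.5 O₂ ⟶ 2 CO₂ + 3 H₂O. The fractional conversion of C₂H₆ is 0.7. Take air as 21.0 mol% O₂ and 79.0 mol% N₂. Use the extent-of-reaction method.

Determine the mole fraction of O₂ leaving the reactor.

Stoichiometric O₂ = 3.5 × 355 = 1242 mol/min; O₂ fed = 1242 × 1.521 = 1890 mol/min.
N₂ fed = 1890 × 79/21 = 7109 mol/min.
Fuel reacted = 0.7 × 355 → ξ = 248.5 mol/min.
Outlet (n = n₀ + ν ξ):
  C₂H₆: 355 − 1(248.5) = 106.5
  O₂: 1890 − 3.5(248.5) = 1020
  N₂: 7109 (inert)
  CO₂: 0 + 2(248.5) = 497
  H₂O: 0 + 3(248.5) = 745.5
Total out = 9478 mol/min; y_O₂ = 1020 / 9478 = 0.1076.

0.108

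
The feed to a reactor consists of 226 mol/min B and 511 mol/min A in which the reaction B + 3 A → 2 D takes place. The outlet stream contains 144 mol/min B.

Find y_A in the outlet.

0.462

For B: n = n₀ − 1ξ → 144 = 226 − 1ξ, giving ξ = 82 mol/min.
Outlet amounts (n = n₀ + ν ξ):
  B: 226 − 1(82) = 144
  A: 511 − 3(82) = 265
  D: 0 + 2(82) = 164
Total out = 573 mol/min; y_A = 265 / 573 = 0.4625.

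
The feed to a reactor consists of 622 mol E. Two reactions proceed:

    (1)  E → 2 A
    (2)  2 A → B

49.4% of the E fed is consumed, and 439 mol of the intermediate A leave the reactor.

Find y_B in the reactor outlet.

0.104

Conversion of E: E consumed = 1ξ₁ = 0.494 × 622 → ξ₁ = 307.3 mol.
A balance: n_A = 0 + 2ξ₁ − 2ξ₂ = 439 → ξ₂ = (2·307.3 − 439)/2 = 87.77 mol.
Outlet amounts (n = n₀ + Σ ν·ξ):
  E: 622 − 1(307.3) = 314.7
  A: 0 + 2(307.3) − 2(87.77) = 439
  B: 0 + 1(87.77) = 87.77
Total out = 841.5 mol; y_B = 87.77 / 841.5 = 0.1043.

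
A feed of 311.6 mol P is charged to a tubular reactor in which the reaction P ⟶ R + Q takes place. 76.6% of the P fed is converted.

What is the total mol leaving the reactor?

550 mol

P reacted = 0.766 × 311.6 = 238.7 mol; ν_P = −1, so ξ = 238.7/1 = 238.7 mol.
Outlet amounts (n = n₀ + ν ξ):
  P: 311.6 − 1(238.7) = 72.91
  R: 0 + 1(238.7) = 238.7
  Q: 0 + 1(238.7) = 238.7
Total out = 72.91 + 238.7 + 238.7 = 550.3 mol.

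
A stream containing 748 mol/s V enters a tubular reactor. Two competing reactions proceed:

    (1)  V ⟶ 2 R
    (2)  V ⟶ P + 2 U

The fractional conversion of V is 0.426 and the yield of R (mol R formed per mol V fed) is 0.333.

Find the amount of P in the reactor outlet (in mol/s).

Yield of R: 2ξ₁ / 748 = 0.333 → ξ₁ = 124.5 mol/s.
Conversion of V: 1ξ₁ + 1ξ₂ = 0.426 × 748 = 318.6 → ξ₂ = 194.1 mol/s.
Outlet amounts (n = n₀ + Σ ν·ξ):
  V: 748 − 1(124.5) − 1(194.1) = 429.4
  R: 0 + 2(124.5) = 249.1
  P: 0 + 1(194.1) = 194.1
  U: 0 + 2(194.1) = 388.2

194 mol/s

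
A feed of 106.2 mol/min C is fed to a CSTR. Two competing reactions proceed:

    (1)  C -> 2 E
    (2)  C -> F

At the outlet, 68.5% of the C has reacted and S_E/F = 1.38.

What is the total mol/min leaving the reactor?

136 mol/min

Conversion of C: C consumed = 0.685 × 106.2 = 72.75 mol/min = 1ξ₁ + 1ξ₂.
Selectivity: 2ξ₁ / (1ξ₂) = 1.38 → ξ₁ = 0.69 ξ₂.
Substitute: (1·0.69 + 1) ξ₂ = 72.75 → ξ₂ = 43.05 mol/min, ξ₁ = 29.7 mol/min.
Outlet amounts (n = n₀ + Σ ν·ξ):
  C: 106.2 − 1(29.7) − 1(43.05) = 33.45
  E: 0 + 2(29.7) = 59.4
  F: 0 + 1(43.05) = 43.05
Total out = 33.45 + 59.4 + 43.05 = 135.9 mol/min.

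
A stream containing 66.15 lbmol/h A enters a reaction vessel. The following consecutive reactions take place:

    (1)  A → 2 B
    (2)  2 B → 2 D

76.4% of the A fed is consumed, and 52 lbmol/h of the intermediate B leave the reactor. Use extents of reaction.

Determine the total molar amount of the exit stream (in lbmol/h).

Conversion of A: A consumed = 1ξ₁ = 0.764 × 66.15 → ξ₁ = 50.54 lbmol/h.
B balance: n_B = 0 + 2ξ₁ − 2ξ₂ = 52 → ξ₂ = (2·50.54 − 52)/2 = 24.54 lbmol/h.
Outlet amounts (n = n₀ + Σ ν·ξ):
  A: 66.15 − 1(50.54) = 15.61
  B: 0 + 2(50.54) − 2(24.54) = 52
  D: 0 + 2(24.54) = 49.08
Total out = 15.61 + 52 + 49.08 = 116.7 lbmol/h.

117 lbmol/h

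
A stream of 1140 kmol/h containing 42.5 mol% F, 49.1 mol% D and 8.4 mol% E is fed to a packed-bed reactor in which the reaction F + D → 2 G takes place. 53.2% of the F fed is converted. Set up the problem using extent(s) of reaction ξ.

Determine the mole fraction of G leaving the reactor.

F reacted = 0.532 × 484.5 = 257.8 kmol/h; ν_F = −1, so ξ = 257.8/1 = 257.8 kmol/h.
Outlet amounts (n = n₀ + ν ξ):
  F: 484.5 − 1(257.8) = 226.7
  D: 559.7 − 1(257.8) = 302
  G: 0 + 2(257.8) = 515.5
  E: 95.76 (inert)
Total out = 1140 kmol/h; y_G = 515.5 / 1140 = 0.4522.

0.452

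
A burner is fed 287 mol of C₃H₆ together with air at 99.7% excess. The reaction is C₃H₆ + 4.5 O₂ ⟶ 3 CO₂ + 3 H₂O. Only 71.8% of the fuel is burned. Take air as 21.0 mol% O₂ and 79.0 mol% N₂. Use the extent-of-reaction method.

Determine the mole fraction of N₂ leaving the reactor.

Stoichiometric O₂ = 4.5 × 287 = 1292 mol; O₂ fed = 1292 × 1.997 = 2579 mol.
N₂ fed = 2579 × 79/21 = 9702 mol.
Fuel reacted = 0.718 × 287 → ξ = 206.1 mol.
Outlet (n = n₀ + ν ξ):
  C₃H₆: 287 − 1(206.1) = 80.93
  O₂: 2579 − 4.5(206.1) = 1652
  N₂: 9702 (inert)
  CO₂: 0 + 3(206.1) = 618.2
  H₂O: 0 + 3(206.1) = 618.2
Total out = 12670 mol; y_N₂ = 9702 / 12670 = 0.7657.

0.766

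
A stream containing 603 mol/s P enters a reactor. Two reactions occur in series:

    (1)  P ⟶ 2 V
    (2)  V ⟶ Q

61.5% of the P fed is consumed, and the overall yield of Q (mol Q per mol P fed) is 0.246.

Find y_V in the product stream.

Conversion of P: P consumed = 1ξ₁ = 0.615 × 603 → ξ₁ = 370.8 mol/s.
Yield of Q: 1ξ₂ / 603 = 0.246 → ξ₂ = 148.3 mol/s.
Outlet amounts (n = n₀ + Σ ν·ξ):
  P: 603 − 1(370.8) = 232.2
  V: 0 + 2(370.8) − 1(148.3) = 593.4
  Q: 0 + 1(148.3) = 148.3
Total out = 973.8 mol/s; y_V = 593.4 / 973.8 = 0.6093.

0.609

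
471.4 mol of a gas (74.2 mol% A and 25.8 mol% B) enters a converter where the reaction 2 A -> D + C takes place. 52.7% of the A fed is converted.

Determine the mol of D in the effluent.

A reacted = 0.527 × 349.8 = 184.3 mol; ν_A = −2, so ξ = 184.3/2 = 92.17 mol.
Outlet amounts (n = n₀ + ν ξ):
  A: 349.8 − 2(92.17) = 165.4
  D: 0 + 1(92.17) = 92.17
  C: 0 + 1(92.17) = 92.17
  B: 121.6 (inert)

92.2 mol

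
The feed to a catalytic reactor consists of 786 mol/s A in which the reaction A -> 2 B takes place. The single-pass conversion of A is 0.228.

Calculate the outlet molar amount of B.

358 mol/s

A reacted = 0.228 × 786 = 179.2 mol/s; ν_A = −1, so ξ = 179.2/1 = 179.2 mol/s.
Outlet amounts (n = n₀ + ν ξ):
  A: 786 − 1(179.2) = 606.8
  B: 0 + 2(179.2) = 358.4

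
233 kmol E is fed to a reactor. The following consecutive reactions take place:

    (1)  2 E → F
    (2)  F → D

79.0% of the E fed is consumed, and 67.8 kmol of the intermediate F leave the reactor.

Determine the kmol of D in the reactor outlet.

Conversion of E: E consumed = 2ξ₁ = 0.79 × 233 → ξ₁ = 92.04 kmol.
F balance: n_F = 0 + 1ξ₁ − 1ξ₂ = 67.8 → ξ₂ = (1·92.04 − 67.8)/1 = 24.24 kmol.
Outlet amounts (n = n₀ + Σ ν·ξ):
  E: 233 − 2(92.04) = 48.93
  F: 0 + 1(92.04) − 1(24.24) = 67.8
  D: 0 + 1(24.24) = 24.24

24.2 kmol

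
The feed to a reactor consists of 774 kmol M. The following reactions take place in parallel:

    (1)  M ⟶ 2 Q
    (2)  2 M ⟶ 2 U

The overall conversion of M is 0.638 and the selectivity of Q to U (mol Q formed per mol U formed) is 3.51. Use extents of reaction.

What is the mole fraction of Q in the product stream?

0.578

Conversion of M: M consumed = 0.638 × 774 = 493.8 kmol = 1ξ₁ + 2ξ₂.
Selectivity: 2ξ₁ / (2ξ₂) = 3.51 → ξ₁ = 3.51 ξ₂.
Substitute: (1·3.51 + 2) ξ₂ = 493.8 → ξ₂ = 89.62 kmol, ξ₁ = 314.6 kmol.
Outlet amounts (n = n₀ + Σ ν·ξ):
  M: 774 − 1(314.6) − 2(89.62) = 280.2
  Q: 0 + 2(314.6) = 629.1
  U: 0 + 2(89.62) = 179.2
Total out = 1089 kmol; y_Q = 629.1 / 1089 = 0.578.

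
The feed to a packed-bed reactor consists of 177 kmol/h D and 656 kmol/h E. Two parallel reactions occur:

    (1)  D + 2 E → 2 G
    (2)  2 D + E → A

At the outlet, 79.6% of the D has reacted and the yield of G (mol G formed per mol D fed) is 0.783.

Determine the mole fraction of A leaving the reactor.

0.0517

Yield of G: 2ξ₁ / 177 = 0.783 → ξ₁ = 69.3 kmol/h.
Conversion of D: 1ξ₁ + 2ξ₂ = 0.796 × 177 = 140.9 → ξ₂ = 35.8 kmol/h.
Outlet amounts (n = n₀ + Σ ν·ξ):
  D: 177 − 1(69.3) − 2(35.8) = 36.11
  E: 656 − 2(69.3) − 1(35.8) = 481.6
  G: 0 + 2(69.3) = 138.6
  A: 0 + 1(35.8) = 35.8
Total out = 692.1 kmol/h; y_A = 35.8 / 692.1 = 0.05172.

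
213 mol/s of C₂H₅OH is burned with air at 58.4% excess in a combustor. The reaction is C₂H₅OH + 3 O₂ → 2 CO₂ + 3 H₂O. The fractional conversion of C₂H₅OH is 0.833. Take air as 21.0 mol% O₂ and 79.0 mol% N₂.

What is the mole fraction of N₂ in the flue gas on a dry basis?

Stoichiometric O₂ = 3 × 213 = 639 mol/s; O₂ fed = 639 × 1.584 = 1012 mol/s.
N₂ fed = 1012 × 79/21 = 3808 mol/s.
Fuel reacted = 0.833 × 213 → ξ = 177.4 mol/s.
Outlet (n = n₀ + ν ξ):
  C₂H₅OH: 213 − 1(177.4) = 35.57
  O₂: 1012 − 3(177.4) = 479.9
  N₂: 3808 (inert)
  CO₂: 0 + 2(177.4) = 354.9
  H₂O: 0 + 3(177.4) = 532.3
Dry total = 4678 mol/s; y_N₂ (dry) = 3808 / 4678 = 0.814.

0.814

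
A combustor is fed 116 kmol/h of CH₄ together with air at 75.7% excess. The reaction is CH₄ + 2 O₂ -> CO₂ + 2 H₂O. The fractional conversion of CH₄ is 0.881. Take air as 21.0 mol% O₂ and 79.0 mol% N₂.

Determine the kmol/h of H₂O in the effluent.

204 kmol/h

Stoichiometric O₂ = 2 × 116 = 232 kmol/h; O₂ fed = 232 × 1.757 = 407.6 kmol/h.
N₂ fed = 407.6 × 79/21 = 1533 kmol/h.
Fuel reacted = 0.881 × 116 → ξ = 102.2 kmol/h.
Outlet (n = n₀ + ν ξ):
  CH₄: 116 − 1(102.2) = 13.8
  O₂: 407.6 − 2(102.2) = 203.2
  N₂: 1533 (inert)
  CO₂: 0 + 1(102.2) = 102.2
  H₂O: 0 + 2(102.2) = 204.4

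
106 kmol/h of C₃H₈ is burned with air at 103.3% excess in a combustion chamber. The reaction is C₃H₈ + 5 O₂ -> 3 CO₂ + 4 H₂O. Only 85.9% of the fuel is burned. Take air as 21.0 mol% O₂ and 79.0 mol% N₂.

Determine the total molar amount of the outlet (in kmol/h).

5330 kmol/h

Stoichiometric O₂ = 5 × 106 = 530 kmol/h; O₂ fed = 530 × 2.033 = 1077 kmol/h.
N₂ fed = 1077 × 79/21 = 4053 kmol/h.
Fuel reacted = 0.859 × 106 → ξ = 91.05 kmol/h.
Outlet (n = n₀ + ν ξ):
  C₃H₈: 106 − 1(91.05) = 14.95
  O₂: 1077 − 5(91.05) = 622.2
  N₂: 4053 (inert)
  CO₂: 0 + 3(91.05) = 273.2
  H₂O: 0 + 4(91.05) = 364.2
Total out = 14.95 + 622.2 + 4053 + 273.2 + 364.2 = 5328 kmol/h.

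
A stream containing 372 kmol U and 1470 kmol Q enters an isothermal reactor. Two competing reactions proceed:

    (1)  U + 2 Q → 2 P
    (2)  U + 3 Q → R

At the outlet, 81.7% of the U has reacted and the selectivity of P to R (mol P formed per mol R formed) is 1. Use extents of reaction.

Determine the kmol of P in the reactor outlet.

Conversion of U: U consumed = 0.817 × 372 = 303.9 kmol = 1ξ₁ + 1ξ₂.
Selectivity: 2ξ₁ / (1ξ₂) = 1 → ξ₁ = 0.5 ξ₂.
Substitute: (1·0.5 + 1) ξ₂ = 303.9 → ξ₂ = 202.6 kmol, ξ₁ = 101.3 kmol.
Outlet amounts (n = n₀ + Σ ν·ξ):
  U: 372 − 1(101.3) − 1(202.6) = 68.08
  Q: 1470 − 2(101.3) − 3(202.6) = 659.5
  P: 0 + 2(101.3) = 202.6
  R: 0 + 1(202.6) = 202.6

203 kmol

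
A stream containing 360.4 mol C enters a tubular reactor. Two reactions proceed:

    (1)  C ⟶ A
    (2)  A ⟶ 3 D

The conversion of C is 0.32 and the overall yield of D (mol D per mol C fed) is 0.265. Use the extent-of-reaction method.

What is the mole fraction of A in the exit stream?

Conversion of C: C consumed = 1ξ₁ = 0.32 × 360.4 → ξ₁ = 115.3 mol.
Yield of D: 3ξ₂ / 360.4 = 0.265 → ξ₂ = 31.84 mol.
Outlet amounts (n = n₀ + Σ ν·ξ):
  C: 360.4 − 1(115.3) = 245.1
  A: 0 + 1(115.3) − 1(31.84) = 83.49
  D: 0 + 3(31.84) = 95.51
Total out = 424.1 mol; y_A = 83.49 / 424.1 = 0.1969.

0.197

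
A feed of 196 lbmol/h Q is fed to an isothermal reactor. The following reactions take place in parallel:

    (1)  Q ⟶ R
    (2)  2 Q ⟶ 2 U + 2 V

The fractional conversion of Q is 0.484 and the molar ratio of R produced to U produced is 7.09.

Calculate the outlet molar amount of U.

Conversion of Q: Q consumed = 0.484 × 196 = 94.86 lbmol/h = 1ξ₁ + 2ξ₂.
Selectivity: 1ξ₁ / (2ξ₂) = 7.09 → ξ₁ = 14.18 ξ₂.
Substitute: (1·14.18 + 2) ξ₂ = 94.86 → ξ₂ = 5.863 lbmol/h, ξ₁ = 83.14 lbmol/h.
Outlet amounts (n = n₀ + Σ ν·ξ):
  Q: 196 − 1(83.14) − 2(5.863) = 101.1
  R: 0 + 1(83.14) = 83.14
  U: 0 + 2(5.863) = 11.73
  V: 0 + 2(5.863) = 11.73

11.7 lbmol/h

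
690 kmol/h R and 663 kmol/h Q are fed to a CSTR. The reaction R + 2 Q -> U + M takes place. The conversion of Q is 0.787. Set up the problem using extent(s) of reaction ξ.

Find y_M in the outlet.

Q reacted = 0.787 × 663 = 521.8 kmol/h; ν_Q = −2, so ξ = 521.8/2 = 260.9 kmol/h.
Outlet amounts (n = n₀ + ν ξ):
  R: 690 − 1(260.9) = 429.1
  Q: 663 − 2(260.9) = 141.2
  U: 0 + 1(260.9) = 260.9
  M: 0 + 1(260.9) = 260.9
Total out = 1092 kmol/h; y_M = 260.9 / 1092 = 0.2389.

0.239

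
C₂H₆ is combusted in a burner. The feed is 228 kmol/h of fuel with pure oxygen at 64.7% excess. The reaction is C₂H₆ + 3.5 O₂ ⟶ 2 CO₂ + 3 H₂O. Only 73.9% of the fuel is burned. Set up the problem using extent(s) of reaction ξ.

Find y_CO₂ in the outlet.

Stoichiometric O₂ = 3.5 × 228 = 798 kmol/h; O₂ fed = 798 × 1.647 = 1314 kmol/h.
Fuel reacted = 0.739 × 228 → ξ = 168.5 kmol/h.
Outlet (n = n₀ + ν ξ):
  C₂H₆: 228 − 1(168.5) = 59.51
  O₂: 1314 − 3.5(168.5) = 724.6
  CO₂: 0 + 2(168.5) = 337
  H₂O: 0 + 3(168.5) = 505.5
Total out = 1627 kmol/h; y_CO₂ = 337 / 1627 = 0.2072.

0.207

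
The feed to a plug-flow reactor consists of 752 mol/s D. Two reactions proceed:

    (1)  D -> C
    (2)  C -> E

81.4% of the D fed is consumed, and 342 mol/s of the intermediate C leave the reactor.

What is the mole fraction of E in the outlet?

Conversion of D: D consumed = 1ξ₁ = 0.814 × 752 → ξ₁ = 612.1 mol/s.
C balance: n_C = 0 + 1ξ₁ − 1ξ₂ = 342 → ξ₂ = (1·612.1 − 342)/1 = 270.1 mol/s.
Outlet amounts (n = n₀ + Σ ν·ξ):
  D: 752 − 1(612.1) = 139.9
  C: 0 + 1(612.1) − 1(270.1) = 342
  E: 0 + 1(270.1) = 270.1
Total out = 752 mol/s; y_E = 270.1 / 752 = 0.3592.

0.359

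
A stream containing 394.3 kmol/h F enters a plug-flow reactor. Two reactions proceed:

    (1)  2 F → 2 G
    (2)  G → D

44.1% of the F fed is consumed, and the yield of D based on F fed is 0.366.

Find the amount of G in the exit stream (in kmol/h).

Conversion of F: F consumed = 2ξ₁ = 0.441 × 394.3 → ξ₁ = 86.94 kmol/h.
Yield of D: 1ξ₂ / 394.3 = 0.366 → ξ₂ = 144.3 kmol/h.
Outlet amounts (n = n₀ + Σ ν·ξ):
  F: 394.3 − 2(86.94) = 220.4
  G: 0 + 2(86.94) − 1(144.3) = 29.57
  D: 0 + 1(144.3) = 144.3

29.6 kmol/h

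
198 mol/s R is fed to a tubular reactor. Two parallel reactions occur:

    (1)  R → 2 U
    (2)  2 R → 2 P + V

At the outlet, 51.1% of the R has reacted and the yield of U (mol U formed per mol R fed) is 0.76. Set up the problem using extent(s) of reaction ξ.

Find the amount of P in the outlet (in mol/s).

25.9 mol/s

Yield of U: 2ξ₁ / 198 = 0.76 → ξ₁ = 75.24 mol/s.
Conversion of R: 1ξ₁ + 2ξ₂ = 0.511 × 198 = 101.2 → ξ₂ = 12.97 mol/s.
Outlet amounts (n = n₀ + Σ ν·ξ):
  R: 198 − 1(75.24) − 2(12.97) = 96.82
  U: 0 + 2(75.24) = 150.5
  P: 0 + 2(12.97) = 25.94
  V: 0 + 1(12.97) = 12.97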